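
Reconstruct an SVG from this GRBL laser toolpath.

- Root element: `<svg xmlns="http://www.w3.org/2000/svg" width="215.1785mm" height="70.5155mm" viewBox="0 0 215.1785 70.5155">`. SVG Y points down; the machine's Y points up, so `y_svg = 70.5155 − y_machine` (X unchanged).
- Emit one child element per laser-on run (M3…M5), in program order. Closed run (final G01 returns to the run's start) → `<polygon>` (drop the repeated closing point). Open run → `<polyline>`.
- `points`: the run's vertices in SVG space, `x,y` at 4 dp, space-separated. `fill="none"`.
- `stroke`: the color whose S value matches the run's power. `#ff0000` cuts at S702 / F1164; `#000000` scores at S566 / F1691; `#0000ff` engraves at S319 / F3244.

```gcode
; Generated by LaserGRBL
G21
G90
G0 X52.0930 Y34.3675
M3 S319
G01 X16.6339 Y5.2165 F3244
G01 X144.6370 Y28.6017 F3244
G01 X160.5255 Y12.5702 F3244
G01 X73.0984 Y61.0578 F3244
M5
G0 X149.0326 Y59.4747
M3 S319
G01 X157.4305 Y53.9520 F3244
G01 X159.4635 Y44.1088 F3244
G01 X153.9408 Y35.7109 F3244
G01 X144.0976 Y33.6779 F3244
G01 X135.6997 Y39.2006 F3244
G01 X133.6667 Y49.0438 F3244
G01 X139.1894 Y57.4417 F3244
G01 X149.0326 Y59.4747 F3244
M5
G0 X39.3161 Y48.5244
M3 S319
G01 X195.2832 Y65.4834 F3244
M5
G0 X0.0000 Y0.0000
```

Each laser-on run becomes one SVG element. Flip Y back into SVG space with y_svg = 70.5155 − y_machine. Every run uses S319, so all elements get stroke `#0000ff` (engrave).

Run 1: The run is open, so emit a `<polyline>` with points (Y-flipped): 52.0930,36.1480 16.6339,65.2990 144.6370,41.9138 160.5255,57.9453 73.0984,9.4577.

Run 2: The run returns to its start, so emit a `<polygon>` with points (Y-flipped): 149.0326,11.0408 157.4305,16.5635 159.4635,26.4067 153.9408,34.8046 144.0976,36.8376 135.6997,31.3149 133.6667,21.4717 139.1894,13.0738.

Run 3: The run is open, so emit a `<polyline>` with points (Y-flipped): 39.3161,21.9911 195.2832,5.0321.

<svg xmlns="http://www.w3.org/2000/svg" width="215.1785mm" height="70.5155mm" viewBox="0 0 215.1785 70.5155">
  <polyline points="52.0930,36.1480 16.6339,65.2990 144.6370,41.9138 160.5255,57.9453 73.0984,9.4577" fill="none" stroke="#0000ff"/>
  <polygon points="149.0326,11.0408 157.4305,16.5635 159.4635,26.4067 153.9408,34.8046 144.0976,36.8376 135.6997,31.3149 133.6667,21.4717 139.1894,13.0738" fill="none" stroke="#0000ff"/>
  <polyline points="39.3161,21.9911 195.2832,5.0321" fill="none" stroke="#0000ff"/>
</svg>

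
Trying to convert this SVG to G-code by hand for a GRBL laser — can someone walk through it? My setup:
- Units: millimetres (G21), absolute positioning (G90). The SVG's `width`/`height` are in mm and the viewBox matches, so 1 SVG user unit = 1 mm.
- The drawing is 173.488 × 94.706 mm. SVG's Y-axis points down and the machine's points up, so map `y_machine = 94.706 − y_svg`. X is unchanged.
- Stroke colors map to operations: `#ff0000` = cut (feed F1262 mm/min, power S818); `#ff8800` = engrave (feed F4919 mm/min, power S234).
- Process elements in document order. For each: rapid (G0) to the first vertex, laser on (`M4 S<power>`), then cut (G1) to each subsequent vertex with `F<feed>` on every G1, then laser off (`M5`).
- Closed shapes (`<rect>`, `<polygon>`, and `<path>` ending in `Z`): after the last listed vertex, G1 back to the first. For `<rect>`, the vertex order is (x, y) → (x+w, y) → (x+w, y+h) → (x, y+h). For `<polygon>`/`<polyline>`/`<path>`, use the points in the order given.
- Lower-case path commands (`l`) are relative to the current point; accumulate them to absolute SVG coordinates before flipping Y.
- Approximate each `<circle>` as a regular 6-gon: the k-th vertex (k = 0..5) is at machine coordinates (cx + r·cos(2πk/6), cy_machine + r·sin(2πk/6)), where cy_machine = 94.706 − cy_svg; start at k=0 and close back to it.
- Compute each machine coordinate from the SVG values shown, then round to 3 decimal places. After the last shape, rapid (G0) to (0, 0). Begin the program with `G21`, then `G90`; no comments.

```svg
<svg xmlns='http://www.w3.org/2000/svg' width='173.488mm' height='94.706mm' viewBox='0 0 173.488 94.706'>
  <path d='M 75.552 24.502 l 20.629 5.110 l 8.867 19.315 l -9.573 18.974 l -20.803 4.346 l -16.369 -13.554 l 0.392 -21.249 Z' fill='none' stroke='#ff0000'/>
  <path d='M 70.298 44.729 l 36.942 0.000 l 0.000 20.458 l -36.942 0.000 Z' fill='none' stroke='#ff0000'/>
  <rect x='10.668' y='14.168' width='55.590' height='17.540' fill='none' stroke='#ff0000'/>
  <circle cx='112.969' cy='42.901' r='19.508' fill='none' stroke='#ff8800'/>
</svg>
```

G21
G90
G0 X75.552 Y70.204
M4 S818
G1 X96.181 Y65.094 F1262
G1 X105.048 Y45.779 F1262
G1 X95.475 Y26.805 F1262
G1 X74.672 Y22.459 F1262
G1 X58.303 Y36.013 F1262
G1 X58.695 Y57.262 F1262
G1 X75.552 Y70.204 F1262
M5
G0 X70.298 Y49.977
M4 S818
G1 X107.240 Y49.977 F1262
G1 X107.240 Y29.519 F1262
G1 X70.298 Y29.519 F1262
G1 X70.298 Y49.977 F1262
M5
G0 X10.668 Y80.538
M4 S818
G1 X66.258 Y80.538 F1262
G1 X66.258 Y62.998 F1262
G1 X10.668 Y62.998 F1262
G1 X10.668 Y80.538 F1262
M5
G0 X132.477 Y51.805
M4 S234
G1 X122.723 Y68.699 F4919
G1 X103.215 Y68.699 F4919
G1 X93.461 Y51.805 F4919
G1 X103.215 Y34.911 F4919
G1 X122.723 Y34.911 F4919
G1 X132.477 Y51.805 F4919
M5
G0 X0.000 Y0.000

Since the viewBox matches the mm dimensions, user units are millimetres directly. The only transform is the Y-flip y_m = 94.706 − y_svg.

Shape 1 is a regular polygon drawn with `<path>`. Its stroke #ff0000 means cut at S818, F1262. After flipping Y the toolpath is (75.552,70.204) → (96.181,65.094) → (105.048,45.779) → (95.475,26.805) → (74.672,22.459) → (58.303,36.013) → (58.695,57.262) → (75.552,70.204), returning to the start.

Shape 2 is a rectangle drawn with `<path>`. Its stroke #ff0000 means cut at S818, F1262. After flipping Y the toolpath is (70.298,49.977) → (107.240,49.977) → (107.240,29.519) → (70.298,29.519) → (70.298,49.977), returning to the start.

Shape 3 is a rectangle drawn with `<rect>`. Its stroke #ff0000 means cut at S818, F1262. After flipping Y the toolpath is (10.668,80.538) → (66.258,80.538) → (66.258,62.998) → (10.668,62.998) → (10.668,80.538), returning to the start.

Shape 4 is a circle drawn with `<circle>`. Its stroke #ff8800 means engrave at S234, F4919. After flipping Y the toolpath is (132.477,51.805) → (122.723,68.699) → (103.215,68.699) → (93.461,51.805) → (103.215,34.911) → (122.723,34.911) → (132.477,51.805), returning to the start.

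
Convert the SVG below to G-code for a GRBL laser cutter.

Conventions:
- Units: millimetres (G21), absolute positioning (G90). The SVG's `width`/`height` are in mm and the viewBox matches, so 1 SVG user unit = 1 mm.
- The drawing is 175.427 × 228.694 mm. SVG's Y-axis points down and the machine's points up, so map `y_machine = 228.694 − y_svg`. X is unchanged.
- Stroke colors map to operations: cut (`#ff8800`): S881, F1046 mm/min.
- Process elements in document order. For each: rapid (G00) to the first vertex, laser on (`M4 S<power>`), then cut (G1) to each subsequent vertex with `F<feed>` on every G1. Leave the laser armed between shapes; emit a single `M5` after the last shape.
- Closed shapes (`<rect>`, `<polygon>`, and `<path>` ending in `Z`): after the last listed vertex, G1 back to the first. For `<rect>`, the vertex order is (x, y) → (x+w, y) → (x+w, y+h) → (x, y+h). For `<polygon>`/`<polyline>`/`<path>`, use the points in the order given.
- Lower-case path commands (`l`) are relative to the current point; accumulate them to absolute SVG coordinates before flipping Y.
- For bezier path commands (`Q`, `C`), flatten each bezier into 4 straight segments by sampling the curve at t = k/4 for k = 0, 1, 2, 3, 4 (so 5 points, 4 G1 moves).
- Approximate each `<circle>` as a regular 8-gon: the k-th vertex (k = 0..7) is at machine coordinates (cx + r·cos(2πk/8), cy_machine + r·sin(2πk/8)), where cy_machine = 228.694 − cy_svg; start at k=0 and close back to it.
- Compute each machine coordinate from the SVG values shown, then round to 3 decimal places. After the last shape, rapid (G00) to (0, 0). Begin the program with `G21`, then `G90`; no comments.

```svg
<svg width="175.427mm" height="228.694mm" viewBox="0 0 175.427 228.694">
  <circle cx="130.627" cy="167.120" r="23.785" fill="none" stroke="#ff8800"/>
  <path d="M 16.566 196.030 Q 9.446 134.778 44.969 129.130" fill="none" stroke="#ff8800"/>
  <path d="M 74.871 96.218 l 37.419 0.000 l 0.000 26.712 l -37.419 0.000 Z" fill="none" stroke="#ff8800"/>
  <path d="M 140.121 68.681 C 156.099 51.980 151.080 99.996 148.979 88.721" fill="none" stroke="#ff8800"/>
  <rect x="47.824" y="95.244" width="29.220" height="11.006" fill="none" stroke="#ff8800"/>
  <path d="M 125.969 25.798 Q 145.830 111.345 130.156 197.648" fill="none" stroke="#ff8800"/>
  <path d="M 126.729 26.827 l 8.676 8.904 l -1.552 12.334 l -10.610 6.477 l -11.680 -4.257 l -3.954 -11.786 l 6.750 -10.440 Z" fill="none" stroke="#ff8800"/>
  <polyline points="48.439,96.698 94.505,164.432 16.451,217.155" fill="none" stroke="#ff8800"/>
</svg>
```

1 u = 1 mm; y_m = 228.694 − y.

[1] `<circle>` circle, #ff8800→cut S881 F1046: (154.412,61.574) → (147.446,78.393) → (130.627,85.359) → (113.808,78.393) → (106.842,61.574) → (113.808,44.755) → (130.627,37.789) → (147.446,44.755) → (154.412,61.574) (closed)

[2] `<path>` quadratic bezier, #ff8800→cut S881 F1046: (16.566,32.664) → (15.671,59.815) → (20.107,80.015) → (29.873,93.265) → (44.969,99.564)

[3] `<path>` rectangle, #ff8800→cut S881 F1046: (74.871,132.476) → (112.290,132.476) → (112.290,105.764) → (74.871,105.764) → (74.871,132.476) (closed)

[4] `<path>` cubic bezier, #ff8800→cut S881 F1046: (140.121,160.013) → (148.541,162.342) → (151.330,152.028) → (150.728,140.696) → (148.979,139.973)

[5] `<rect>` rectangle, #ff8800→cut S881 F1046: (47.824,133.450) → (77.044,133.450) → (77.044,122.444) → (47.824,122.444) → (47.824,133.450) (closed)

[6] `<path>` quadratic bezier, #ff8800→cut S881 F1046: (125.969,202.896) → (133.679,160.075) → (136.946,117.160) → (135.772,74.150) → (130.156,31.046)

[7] `<path>` regular polygon, #ff8800→cut S881 F1046: (126.729,201.867) → (135.405,192.963) → (133.853,180.629) → (123.243,174.152) → (111.563,178.409) → (107.609,190.195) → (114.359,200.635) → (126.729,201.867) (closed)

[8] `<polyline>` open polyline, #ff8800→cut S881 F1046: (48.439,131.996) → (94.505,64.262) → (16.451,11.539)

G21
G90
G00 X154.412 Y61.574
M4 S881
G1 X147.446 Y78.393 F1046
G1 X130.627 Y85.359 F1046
G1 X113.808 Y78.393 F1046
G1 X106.842 Y61.574 F1046
G1 X113.808 Y44.755 F1046
G1 X130.627 Y37.789 F1046
G1 X147.446 Y44.755 F1046
G1 X154.412 Y61.574 F1046
G00 X16.566 Y32.664
M4 S881
G1 X15.671 Y59.815 F1046
G1 X20.107 Y80.015 F1046
G1 X29.873 Y93.265 F1046
G1 X44.969 Y99.564 F1046
G00 X74.871 Y132.476
M4 S881
G1 X112.290 Y132.476 F1046
G1 X112.290 Y105.764 F1046
G1 X74.871 Y105.764 F1046
G1 X74.871 Y132.476 F1046
G00 X140.121 Y160.013
M4 S881
G1 X148.541 Y162.342 F1046
G1 X151.330 Y152.028 F1046
G1 X150.728 Y140.696 F1046
G1 X148.979 Y139.973 F1046
G00 X47.824 Y133.450
M4 S881
G1 X77.044 Y133.450 F1046
G1 X77.044 Y122.444 F1046
G1 X47.824 Y122.444 F1046
G1 X47.824 Y133.450 F1046
G00 X125.969 Y202.896
M4 S881
G1 X133.679 Y160.075 F1046
G1 X136.946 Y117.160 F1046
G1 X135.772 Y74.150 F1046
G1 X130.156 Y31.046 F1046
G00 X126.729 Y201.867
M4 S881
G1 X135.405 Y192.963 F1046
G1 X133.853 Y180.629 F1046
G1 X123.243 Y174.152 F1046
G1 X111.563 Y178.409 F1046
G1 X107.609 Y190.195 F1046
G1 X114.359 Y200.635 F1046
G1 X126.729 Y201.867 F1046
G00 X48.439 Y131.996
M4 S881
G1 X94.505 Y64.262 F1046
G1 X16.451 Y11.539 F1046
M5
G00 X0.000 Y0.000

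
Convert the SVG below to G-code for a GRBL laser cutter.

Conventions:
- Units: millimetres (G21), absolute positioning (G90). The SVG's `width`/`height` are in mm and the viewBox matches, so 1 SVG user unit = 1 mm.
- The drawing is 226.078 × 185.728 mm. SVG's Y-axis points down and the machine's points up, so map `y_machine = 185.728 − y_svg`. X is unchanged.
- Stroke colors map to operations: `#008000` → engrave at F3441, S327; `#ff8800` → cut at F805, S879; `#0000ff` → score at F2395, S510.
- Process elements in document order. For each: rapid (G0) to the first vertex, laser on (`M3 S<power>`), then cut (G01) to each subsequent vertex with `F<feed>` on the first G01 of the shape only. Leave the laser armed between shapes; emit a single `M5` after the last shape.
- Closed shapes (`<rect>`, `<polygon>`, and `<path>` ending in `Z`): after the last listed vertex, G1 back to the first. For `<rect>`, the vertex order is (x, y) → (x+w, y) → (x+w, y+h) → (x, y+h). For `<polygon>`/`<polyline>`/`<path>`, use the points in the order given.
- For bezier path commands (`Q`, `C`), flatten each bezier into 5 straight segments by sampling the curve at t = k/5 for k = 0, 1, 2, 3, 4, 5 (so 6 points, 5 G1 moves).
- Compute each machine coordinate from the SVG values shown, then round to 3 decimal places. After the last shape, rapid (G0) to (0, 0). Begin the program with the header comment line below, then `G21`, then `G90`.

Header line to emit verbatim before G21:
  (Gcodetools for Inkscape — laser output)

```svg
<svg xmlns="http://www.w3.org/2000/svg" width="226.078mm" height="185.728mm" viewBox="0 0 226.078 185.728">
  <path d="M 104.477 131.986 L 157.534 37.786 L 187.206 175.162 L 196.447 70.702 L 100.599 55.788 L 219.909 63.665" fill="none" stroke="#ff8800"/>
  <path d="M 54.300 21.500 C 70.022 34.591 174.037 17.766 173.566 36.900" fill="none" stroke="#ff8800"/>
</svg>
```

Since the viewBox matches the mm dimensions, user units are millimetres directly. The only transform is the Y-flip y_m = 185.728 − y_svg.

Shape 1 is a open polyline drawn with `<path>`. Its stroke #ff8800 means cut at S879, F805. After flipping Y the toolpath is (104.477,53.742) → (157.534,147.942) → (187.206,10.566) → (196.447,115.026) → (100.599,129.940) → (219.909,122.063).

Shape 2 is a cubic bezier drawn with `<path>`. Its stroke #ff8800 means cut at S879, F805. After flipping Y the toolpath is (54.300,164.228) → (72.786,159.436) → (103.209,158.662) → (136.316,158.744) → (162.853,156.520) → (173.566,148.828).

(Gcodetools for Inkscape — laser output)
G21
G90
G0 X104.477 Y53.742
M3 S879
G01 X157.534 Y147.942 F805
G01 X187.206 Y10.566
G01 X196.447 Y115.026
G01 X100.599 Y129.940
G01 X219.909 Y122.063
G0 X54.300 Y164.228
M3 S879
G01 X72.786 Y159.436 F805
G01 X103.209 Y158.662
G01 X136.316 Y158.744
G01 X162.853 Y156.520
G01 X173.566 Y148.828
M5
G0 X0.000 Y0.000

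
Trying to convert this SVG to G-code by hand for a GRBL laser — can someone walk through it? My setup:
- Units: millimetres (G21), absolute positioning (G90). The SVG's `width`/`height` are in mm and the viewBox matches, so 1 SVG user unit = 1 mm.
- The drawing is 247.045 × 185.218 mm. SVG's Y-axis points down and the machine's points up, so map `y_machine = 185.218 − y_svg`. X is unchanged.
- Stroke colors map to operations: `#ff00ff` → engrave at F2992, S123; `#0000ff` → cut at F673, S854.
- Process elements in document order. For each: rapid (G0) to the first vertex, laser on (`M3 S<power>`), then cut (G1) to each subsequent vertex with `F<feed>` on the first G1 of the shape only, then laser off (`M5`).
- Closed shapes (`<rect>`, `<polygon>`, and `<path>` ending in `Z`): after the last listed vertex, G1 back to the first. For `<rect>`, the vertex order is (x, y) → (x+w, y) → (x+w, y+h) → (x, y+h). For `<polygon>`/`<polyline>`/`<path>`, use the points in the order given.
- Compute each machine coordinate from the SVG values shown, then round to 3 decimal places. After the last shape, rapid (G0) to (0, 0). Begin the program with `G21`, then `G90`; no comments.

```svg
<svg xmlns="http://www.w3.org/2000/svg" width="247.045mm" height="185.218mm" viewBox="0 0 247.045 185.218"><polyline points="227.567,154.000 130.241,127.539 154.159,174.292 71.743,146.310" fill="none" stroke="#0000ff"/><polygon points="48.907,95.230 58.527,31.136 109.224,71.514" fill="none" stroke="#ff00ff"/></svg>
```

G21
G90
G0 X227.567 Y31.218
M3 S854
G1 X130.241 Y57.679 F673
G1 X154.159 Y10.926
G1 X71.743 Y38.908
M5
G0 X48.907 Y89.988
M3 S123
G1 X58.527 Y154.082 F2992
G1 X109.224 Y113.704
G1 X48.907 Y89.988
M5
G0 X0.000 Y0.000

viewBox `0 0 247.045 185.218` with mm width/height → 1 unit = 1 mm. Flip: y_m = 185.218 − y_svg.

**Shape 1** — `<polyline>` open polyline, stroke `#0000ff` → cut (S854, F673). Machine vertices: (227.567,31.218) → (130.241,57.679) → (154.159,10.926) → (71.743,38.908). Open path.

**Shape 2** — `<polygon>` regular polygon, stroke `#ff00ff` → engrave (S123, F2992). Machine vertices: (48.907,89.988) → (58.527,154.082) → (109.224,113.704) → (48.907,89.988). Closed: final G1 returns to the first vertex.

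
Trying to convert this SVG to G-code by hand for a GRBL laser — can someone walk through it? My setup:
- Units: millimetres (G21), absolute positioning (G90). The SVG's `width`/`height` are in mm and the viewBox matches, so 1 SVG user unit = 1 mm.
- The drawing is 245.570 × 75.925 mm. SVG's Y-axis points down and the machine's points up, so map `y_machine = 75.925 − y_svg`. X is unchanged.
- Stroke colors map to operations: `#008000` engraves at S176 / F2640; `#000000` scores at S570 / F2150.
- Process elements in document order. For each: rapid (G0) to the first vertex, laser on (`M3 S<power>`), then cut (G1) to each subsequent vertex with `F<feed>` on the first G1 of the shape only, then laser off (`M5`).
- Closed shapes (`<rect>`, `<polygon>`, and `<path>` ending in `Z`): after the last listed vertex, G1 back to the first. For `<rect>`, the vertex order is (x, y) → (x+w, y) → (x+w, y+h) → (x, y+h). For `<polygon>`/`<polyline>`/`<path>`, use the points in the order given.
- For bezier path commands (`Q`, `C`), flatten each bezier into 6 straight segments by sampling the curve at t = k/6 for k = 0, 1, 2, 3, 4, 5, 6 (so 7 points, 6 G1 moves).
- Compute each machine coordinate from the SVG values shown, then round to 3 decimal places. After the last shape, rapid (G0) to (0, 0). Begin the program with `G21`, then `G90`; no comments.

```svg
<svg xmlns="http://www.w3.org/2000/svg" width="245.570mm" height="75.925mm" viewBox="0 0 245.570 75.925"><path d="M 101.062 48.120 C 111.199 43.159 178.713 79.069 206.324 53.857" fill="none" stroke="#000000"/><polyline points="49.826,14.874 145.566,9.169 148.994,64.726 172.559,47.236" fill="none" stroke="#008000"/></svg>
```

1 u = 1 mm; y_m = 75.925 − y.

[1] `<path>` cubic bezier, #000000→score S570 F2150: (101.062,27.805) → (110.462,27.352) → (126.722,22.920) → (147.140,17.342) → (169.015,13.452) → (189.644,14.083) → (206.324,22.068)

[2] `<polyline>` open polyline, #008000→engrave S176 F2640: (49.826,61.051) → (145.566,66.756) → (148.994,11.199) → (172.559,28.689)

G21
G90
G0 X101.062 Y27.805
M3 S570
G1 X110.462 Y27.352 F2150
G1 X126.722 Y22.920
G1 X147.140 Y17.342
G1 X169.015 Y13.452
G1 X189.644 Y14.083
G1 X206.324 Y22.068
M5
G0 X49.826 Y61.051
M3 S176
G1 X145.566 Y66.756 F2640
G1 X148.994 Y11.199
G1 X172.559 Y28.689
M5
G0 X0.000 Y0.000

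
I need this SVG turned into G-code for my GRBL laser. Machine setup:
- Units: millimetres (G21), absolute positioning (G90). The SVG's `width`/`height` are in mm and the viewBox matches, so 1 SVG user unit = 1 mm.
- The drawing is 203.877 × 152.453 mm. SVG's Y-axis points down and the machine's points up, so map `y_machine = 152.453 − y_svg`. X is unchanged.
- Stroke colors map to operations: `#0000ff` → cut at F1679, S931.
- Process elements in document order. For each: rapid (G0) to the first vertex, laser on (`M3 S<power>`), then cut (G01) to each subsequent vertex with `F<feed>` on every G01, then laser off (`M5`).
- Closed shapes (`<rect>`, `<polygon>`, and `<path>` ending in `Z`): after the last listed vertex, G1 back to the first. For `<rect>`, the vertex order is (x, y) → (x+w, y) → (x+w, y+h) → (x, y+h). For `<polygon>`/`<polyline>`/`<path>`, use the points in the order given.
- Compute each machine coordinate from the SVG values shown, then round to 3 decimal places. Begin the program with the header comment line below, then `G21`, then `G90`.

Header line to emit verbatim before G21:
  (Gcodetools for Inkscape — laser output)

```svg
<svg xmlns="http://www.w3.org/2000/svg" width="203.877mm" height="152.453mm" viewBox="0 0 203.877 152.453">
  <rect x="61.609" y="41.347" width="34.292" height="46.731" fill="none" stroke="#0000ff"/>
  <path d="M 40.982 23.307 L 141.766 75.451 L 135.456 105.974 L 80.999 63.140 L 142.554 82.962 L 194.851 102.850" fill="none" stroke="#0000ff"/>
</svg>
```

(Gcodetools for Inkscape — laser output)
G21
G90
G0 X61.609 Y111.106
M3 S931
G01 X95.901 Y111.106 F1679
G01 X95.901 Y64.375 F1679
G01 X61.609 Y64.375 F1679
G01 X61.609 Y111.106 F1679
M5
G0 X40.982 Y129.146
M3 S931
G01 X141.766 Y77.002 F1679
G01 X135.456 Y46.479 F1679
G01 X80.999 Y89.313 F1679
G01 X142.554 Y69.491 F1679
G01 X194.851 Y49.603 F1679
M5

Since the viewBox matches the mm dimensions, user units are millimetres directly. The only transform is the Y-flip y_m = 152.453 − y_svg.

Shape 1 is a rectangle drawn with `<rect>`. Its stroke #0000ff means cut at S931, F1679. After flipping Y the toolpath is (61.609,111.106) → (95.901,111.106) → (95.901,64.375) → (61.609,64.375) → (61.609,111.106), returning to the start.

Shape 2 is a open polyline drawn with `<path>`. Its stroke #0000ff means cut at S931, F1679. After flipping Y the toolpath is (40.982,129.146) → (141.766,77.002) → (135.456,46.479) → (80.999,89.313) → (142.554,69.491) → (194.851,49.603).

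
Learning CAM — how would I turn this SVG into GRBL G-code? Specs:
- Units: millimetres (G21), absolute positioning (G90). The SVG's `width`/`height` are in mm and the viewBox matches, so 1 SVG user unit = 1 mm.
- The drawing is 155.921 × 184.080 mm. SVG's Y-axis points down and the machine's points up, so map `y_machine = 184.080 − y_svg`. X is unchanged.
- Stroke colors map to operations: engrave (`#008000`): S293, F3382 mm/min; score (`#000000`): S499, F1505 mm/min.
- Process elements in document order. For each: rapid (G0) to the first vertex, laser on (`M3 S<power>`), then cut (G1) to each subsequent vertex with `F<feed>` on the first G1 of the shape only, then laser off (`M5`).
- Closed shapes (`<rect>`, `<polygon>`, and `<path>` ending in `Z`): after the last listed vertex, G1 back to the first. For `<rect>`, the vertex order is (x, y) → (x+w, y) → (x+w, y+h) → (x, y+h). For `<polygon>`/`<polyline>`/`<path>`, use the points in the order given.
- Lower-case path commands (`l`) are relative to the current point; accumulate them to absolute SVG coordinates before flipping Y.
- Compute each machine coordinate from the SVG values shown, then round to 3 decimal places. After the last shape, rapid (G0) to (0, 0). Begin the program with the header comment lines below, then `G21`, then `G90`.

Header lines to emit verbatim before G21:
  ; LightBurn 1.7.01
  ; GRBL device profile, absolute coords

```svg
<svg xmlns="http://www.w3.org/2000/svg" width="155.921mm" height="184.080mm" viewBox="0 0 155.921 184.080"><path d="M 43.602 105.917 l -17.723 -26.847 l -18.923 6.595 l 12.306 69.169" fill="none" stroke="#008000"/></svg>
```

Since the viewBox matches the mm dimensions, user units are millimetres directly. The only transform is the Y-flip y_m = 184.080 − y_svg.

Shape 1 is a open polyline drawn with `<path>`. Its stroke #008000 means engrave at S293, F3382. After flipping Y the toolpath is (43.602,78.163) → (25.879,105.010) → (6.956,98.415) → (19.262,29.246).

; LightBurn 1.7.01
; GRBL device profile, absolute coords
G21
G90
G0 X43.602 Y78.163
M3 S293
G1 X25.879 Y105.010 F3382
G1 X6.956 Y98.415
G1 X19.262 Y29.246
M5
G0 X0.000 Y0.000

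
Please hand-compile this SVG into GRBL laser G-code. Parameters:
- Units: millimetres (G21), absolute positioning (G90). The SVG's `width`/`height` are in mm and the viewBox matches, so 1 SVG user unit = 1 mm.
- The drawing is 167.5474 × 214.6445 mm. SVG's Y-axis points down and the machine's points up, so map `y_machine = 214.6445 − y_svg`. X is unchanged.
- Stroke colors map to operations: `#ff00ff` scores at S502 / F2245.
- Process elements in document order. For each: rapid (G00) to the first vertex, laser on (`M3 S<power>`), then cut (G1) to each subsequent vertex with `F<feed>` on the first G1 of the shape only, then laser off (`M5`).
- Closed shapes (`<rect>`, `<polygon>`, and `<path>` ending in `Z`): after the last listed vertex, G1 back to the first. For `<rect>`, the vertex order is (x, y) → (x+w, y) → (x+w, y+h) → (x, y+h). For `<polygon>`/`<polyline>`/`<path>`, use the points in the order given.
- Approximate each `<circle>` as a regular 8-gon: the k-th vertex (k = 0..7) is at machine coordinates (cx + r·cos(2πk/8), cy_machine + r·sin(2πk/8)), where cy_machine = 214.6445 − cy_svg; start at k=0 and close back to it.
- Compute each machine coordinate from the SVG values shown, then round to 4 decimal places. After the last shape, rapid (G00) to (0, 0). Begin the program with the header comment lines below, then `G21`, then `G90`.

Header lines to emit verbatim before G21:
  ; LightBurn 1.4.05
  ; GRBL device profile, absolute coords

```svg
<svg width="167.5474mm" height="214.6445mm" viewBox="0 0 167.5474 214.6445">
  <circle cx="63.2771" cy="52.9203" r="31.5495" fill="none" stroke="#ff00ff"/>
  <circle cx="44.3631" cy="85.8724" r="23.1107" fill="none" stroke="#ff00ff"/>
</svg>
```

viewBox `0 0 167.5474 214.6445` with mm width/height → 1 unit = 1 mm. Flip: y_m = 214.6445 − y_svg.

**Shape 1** — `<circle>` circle, stroke `#ff00ff` → score (S502, F2245). Machine vertices: (94.8266,161.7242) → (85.5860,184.0331) → (63.2771,193.2737) → (40.9682,184.0331) → (31.7276,161.7242) → (40.9682,139.4153) → (63.2771,130.1747) → (85.5860,139.4153) → (94.8266,161.7242). Closed: final G1 returns to the first vertex.

**Shape 2** — `<circle>` circle, stroke `#ff00ff` → score (S502, F2245). Machine vertices: (67.4738,128.7721) → (60.7048,145.1138) → (44.3631,151.8828) → (28.0214,145.1138) → (21.2524,128.7721) → (28.0214,112.4304) → (44.3631,105.6614) → (60.7048,112.4304) → (67.4738,128.7721). Closed: final G1 returns to the first vertex.

; LightBurn 1.4.05
; GRBL device profile, absolute coords
G21
G90
G00 X94.8266 Y161.7242
M3 S502
G1 X85.5860 Y184.0331 F2245
G1 X63.2771 Y193.2737
G1 X40.9682 Y184.0331
G1 X31.7276 Y161.7242
G1 X40.9682 Y139.4153
G1 X63.2771 Y130.1747
G1 X85.5860 Y139.4153
G1 X94.8266 Y161.7242
M5
G00 X67.4738 Y128.7721
M3 S502
G1 X60.7048 Y145.1138 F2245
G1 X44.3631 Y151.8828
G1 X28.0214 Y145.1138
G1 X21.2524 Y128.7721
G1 X28.0214 Y112.4304
G1 X44.3631 Y105.6614
G1 X60.7048 Y112.4304
G1 X67.4738 Y128.7721
M5
G00 X0.0000 Y0.0000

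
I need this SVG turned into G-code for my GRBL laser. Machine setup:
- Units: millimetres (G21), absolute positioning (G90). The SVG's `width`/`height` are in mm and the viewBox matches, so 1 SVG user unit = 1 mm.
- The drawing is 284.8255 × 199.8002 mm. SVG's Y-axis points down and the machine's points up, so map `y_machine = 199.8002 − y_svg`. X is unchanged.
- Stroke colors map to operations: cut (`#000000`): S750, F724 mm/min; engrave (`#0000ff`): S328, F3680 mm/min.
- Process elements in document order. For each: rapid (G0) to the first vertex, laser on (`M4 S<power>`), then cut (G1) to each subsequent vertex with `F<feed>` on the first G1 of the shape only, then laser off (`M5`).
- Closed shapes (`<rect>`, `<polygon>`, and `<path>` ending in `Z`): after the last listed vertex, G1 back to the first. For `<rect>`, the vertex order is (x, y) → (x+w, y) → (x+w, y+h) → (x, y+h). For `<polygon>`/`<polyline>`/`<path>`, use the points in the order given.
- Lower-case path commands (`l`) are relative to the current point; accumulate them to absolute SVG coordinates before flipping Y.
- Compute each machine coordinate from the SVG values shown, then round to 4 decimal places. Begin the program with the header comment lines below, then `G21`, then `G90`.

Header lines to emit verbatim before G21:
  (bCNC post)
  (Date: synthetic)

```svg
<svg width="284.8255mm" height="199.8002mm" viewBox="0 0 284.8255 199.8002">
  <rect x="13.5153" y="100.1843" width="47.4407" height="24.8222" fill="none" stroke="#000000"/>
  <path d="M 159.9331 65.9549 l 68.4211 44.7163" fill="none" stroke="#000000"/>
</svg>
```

(bCNC post)
(Date: synthetic)
G21
G90
G0 X13.5153 Y99.6159
M4 S750
G1 X60.9560 Y99.6159 F724
G1 X60.9560 Y74.7937
G1 X13.5153 Y74.7937
G1 X13.5153 Y99.6159
M5
G0 X159.9331 Y133.8453
M4 S750
G1 X228.3542 Y89.1290 F724
M5

Since the viewBox matches the mm dimensions, user units are millimetres directly. The only transform is the Y-flip y_m = 199.8002 − y_svg.

Shape 1 is a rectangle drawn with `<rect>`. Its stroke #000000 means cut at S750, F724. After flipping Y the toolpath is (13.5153,99.6159) → (60.9560,99.6159) → (60.9560,74.7937) → (13.5153,74.7937) → (13.5153,99.6159), returning to the start.

Shape 2 is a line segment drawn with `<path>`. Its stroke #000000 means cut at S750, F724. After flipping Y the toolpath is (159.9331,133.8453) → (228.3542,89.1290).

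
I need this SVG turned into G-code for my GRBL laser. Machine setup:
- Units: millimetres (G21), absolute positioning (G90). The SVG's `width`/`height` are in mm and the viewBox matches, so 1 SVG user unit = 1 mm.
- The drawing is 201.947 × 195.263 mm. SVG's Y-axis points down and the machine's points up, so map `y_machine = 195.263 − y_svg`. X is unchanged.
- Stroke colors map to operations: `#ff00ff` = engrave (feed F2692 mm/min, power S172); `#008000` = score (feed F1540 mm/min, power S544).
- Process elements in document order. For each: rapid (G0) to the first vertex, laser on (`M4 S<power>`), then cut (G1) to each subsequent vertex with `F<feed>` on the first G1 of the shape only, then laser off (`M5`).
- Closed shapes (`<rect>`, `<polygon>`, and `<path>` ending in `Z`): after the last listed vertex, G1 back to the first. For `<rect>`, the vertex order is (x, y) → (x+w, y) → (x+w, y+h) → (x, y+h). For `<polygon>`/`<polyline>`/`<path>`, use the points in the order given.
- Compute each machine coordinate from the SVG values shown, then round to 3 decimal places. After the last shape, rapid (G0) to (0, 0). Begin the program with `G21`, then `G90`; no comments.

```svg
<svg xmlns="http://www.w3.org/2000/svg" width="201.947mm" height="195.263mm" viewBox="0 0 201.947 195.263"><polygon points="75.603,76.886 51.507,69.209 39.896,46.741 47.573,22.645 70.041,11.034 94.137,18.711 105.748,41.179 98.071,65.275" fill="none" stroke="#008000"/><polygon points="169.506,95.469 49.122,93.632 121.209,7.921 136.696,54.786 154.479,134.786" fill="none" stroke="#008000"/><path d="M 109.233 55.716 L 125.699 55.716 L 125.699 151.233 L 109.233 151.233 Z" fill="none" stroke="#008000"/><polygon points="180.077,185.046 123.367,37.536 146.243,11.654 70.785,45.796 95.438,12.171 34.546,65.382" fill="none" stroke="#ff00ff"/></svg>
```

Since the viewBox matches the mm dimensions, user units are millimetres directly. The only transform is the Y-flip y_m = 195.263 − y_svg.

Shape 1 is a regular polygon drawn with `<polygon>`. Its stroke #008000 means score at S544, F1540. After flipping Y the toolpath is (75.603,118.377) → (51.507,126.054) → (39.896,148.522) → (47.573,172.618) → (70.041,184.229) → (94.137,176.552) → (105.748,154.084) → (98.071,129.988) → (75.603,118.377), returning to the start.

Shape 2 is a closed polygon drawn with `<polygon>`. Its stroke #008000 means score at S544, F1540. After flipping Y the toolpath is (169.506,99.794) → (49.122,101.631) → (121.209,187.342) → (136.696,140.477) → (154.479,60.477) → (169.506,99.794), returning to the start.

Shape 3 is a rectangle drawn with `<path>`. Its stroke #008000 means score at S544, F1540. After flipping Y the toolpath is (109.233,139.547) → (125.699,139.547) → (125.699,44.030) → (109.233,44.030) → (109.233,139.547), returning to the start.

Shape 4 is a closed polygon drawn with `<polygon>`. Its stroke #ff00ff means engrave at S172, F2692. After flipping Y the toolpath is (180.077,10.217) → (123.367,157.727) → (146.243,183.609) → (70.785,149.467) → (95.438,183.092) → (34.546,129.881) → (180.077,10.217), returning to the start.

G21
G90
G0 X75.603 Y118.377
M4 S544
G1 X51.507 Y126.054 F1540
G1 X39.896 Y148.522
G1 X47.573 Y172.618
G1 X70.041 Y184.229
G1 X94.137 Y176.552
G1 X105.748 Y154.084
G1 X98.071 Y129.988
G1 X75.603 Y118.377
M5
G0 X169.506 Y99.794
M4 S544
G1 X49.122 Y101.631 F1540
G1 X121.209 Y187.342
G1 X136.696 Y140.477
G1 X154.479 Y60.477
G1 X169.506 Y99.794
M5
G0 X109.233 Y139.547
M4 S544
G1 X125.699 Y139.547 F1540
G1 X125.699 Y44.030
G1 X109.233 Y44.030
G1 X109.233 Y139.547
M5
G0 X180.077 Y10.217
M4 S172
G1 X123.367 Y157.727 F2692
G1 X146.243 Y183.609
G1 X70.785 Y149.467
G1 X95.438 Y183.092
G1 X34.546 Y129.881
G1 X180.077 Y10.217
M5
G0 X0.000 Y0.000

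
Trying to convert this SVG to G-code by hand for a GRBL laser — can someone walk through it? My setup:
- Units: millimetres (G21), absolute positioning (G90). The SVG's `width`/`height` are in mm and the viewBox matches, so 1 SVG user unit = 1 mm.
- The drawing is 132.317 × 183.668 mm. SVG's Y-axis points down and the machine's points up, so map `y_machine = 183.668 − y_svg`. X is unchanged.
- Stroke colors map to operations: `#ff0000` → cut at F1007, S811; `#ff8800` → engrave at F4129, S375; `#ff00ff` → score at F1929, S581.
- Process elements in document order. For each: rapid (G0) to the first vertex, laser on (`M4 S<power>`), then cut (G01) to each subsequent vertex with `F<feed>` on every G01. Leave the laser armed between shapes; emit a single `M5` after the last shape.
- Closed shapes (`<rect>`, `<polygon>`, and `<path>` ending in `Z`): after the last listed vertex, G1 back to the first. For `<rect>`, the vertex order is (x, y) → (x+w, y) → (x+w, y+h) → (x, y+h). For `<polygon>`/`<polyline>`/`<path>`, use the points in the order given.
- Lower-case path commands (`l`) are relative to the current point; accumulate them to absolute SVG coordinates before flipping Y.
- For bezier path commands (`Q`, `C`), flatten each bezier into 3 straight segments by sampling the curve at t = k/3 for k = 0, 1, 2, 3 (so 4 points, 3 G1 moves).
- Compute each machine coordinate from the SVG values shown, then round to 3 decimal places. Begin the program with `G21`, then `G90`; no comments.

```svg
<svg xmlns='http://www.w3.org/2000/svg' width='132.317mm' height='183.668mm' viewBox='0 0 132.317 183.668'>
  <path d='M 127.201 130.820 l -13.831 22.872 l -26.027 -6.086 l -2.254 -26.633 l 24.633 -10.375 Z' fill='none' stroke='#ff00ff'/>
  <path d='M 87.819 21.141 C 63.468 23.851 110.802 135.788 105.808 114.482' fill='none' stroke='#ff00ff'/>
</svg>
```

Since the viewBox matches the mm dimensions, user units are millimetres directly. The only transform is the Y-flip y_m = 183.668 − y_svg.

Shape 1 is a regular polygon drawn with `<path>`. Its stroke #ff00ff means score at S581, F1929. After flipping Y the toolpath is (127.201,52.848) → (113.370,29.976) → (87.343,36.062) → (85.089,62.695) → (109.722,73.070) → (127.201,52.848), returning to the start.

Shape 2 is a cubic bezier drawn with `<path>`. Its stroke #ff00ff means score at S581, F1929. After flipping Y the toolpath is (87.819,162.527) → (82.770,132.388) → (97.952,83.314) → (105.808,69.186).

G21
G90
G0 X127.201 Y52.848
M4 S581
G01 X113.370 Y29.976 F1929
G01 X87.343 Y36.062 F1929
G01 X85.089 Y62.695 F1929
G01 X109.722 Y73.070 F1929
G01 X127.201 Y52.848 F1929
G0 X87.819 Y162.527
M4 S581
G01 X82.770 Y132.388 F1929
G01 X97.952 Y83.314 F1929
G01 X105.808 Y69.186 F1929
M5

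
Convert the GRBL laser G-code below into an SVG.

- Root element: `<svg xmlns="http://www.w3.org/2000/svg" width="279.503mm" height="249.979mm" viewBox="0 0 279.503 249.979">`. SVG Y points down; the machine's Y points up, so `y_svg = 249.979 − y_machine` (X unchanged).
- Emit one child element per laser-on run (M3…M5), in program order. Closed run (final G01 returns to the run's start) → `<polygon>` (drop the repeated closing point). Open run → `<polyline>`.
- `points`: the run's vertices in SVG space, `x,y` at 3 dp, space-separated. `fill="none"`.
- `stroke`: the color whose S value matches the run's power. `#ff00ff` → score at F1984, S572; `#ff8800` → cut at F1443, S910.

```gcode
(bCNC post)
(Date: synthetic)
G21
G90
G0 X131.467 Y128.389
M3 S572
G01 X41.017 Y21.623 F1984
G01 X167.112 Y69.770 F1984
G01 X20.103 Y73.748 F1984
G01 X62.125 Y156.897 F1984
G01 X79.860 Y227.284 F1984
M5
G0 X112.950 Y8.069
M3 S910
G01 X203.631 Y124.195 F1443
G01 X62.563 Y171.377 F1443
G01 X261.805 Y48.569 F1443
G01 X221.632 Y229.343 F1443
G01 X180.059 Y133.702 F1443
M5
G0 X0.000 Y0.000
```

<svg xmlns="http://www.w3.org/2000/svg" width="279.503mm" height="249.979mm" viewBox="0 0 279.503 249.979">
  <polyline points="131.467,121.590 41.017,228.356 167.112,180.209 20.103,176.231 62.125,93.082 79.860,22.695" fill="none" stroke="#ff00ff"/>
  <polyline points="112.950,241.910 203.631,125.784 62.563,78.602 261.805,201.410 221.632,20.636 180.059,116.277" fill="none" stroke="#ff8800"/>
</svg>

Machine Y-up, SVG Y-down with viewBox height 249.979, so y_svg = 249.979 − y_machine; X carries over.

Run 1: S572 ⇒ score layer `#ff00ff`. The run is open, so emit a `<polyline>` with points (Y-flipped): 131.467,121.590 41.017,228.356 167.112,180.209 20.103,176.231 62.125,93.082 79.860,22.695.

Run 2: the run's S910 means `#ff8800` (cut). The run is open, so emit a `<polyline>` with points (Y-flipped): 112.950,241.910 203.631,125.784 62.563,78.602 261.805,201.410 221.632,20.636 180.059,116.277.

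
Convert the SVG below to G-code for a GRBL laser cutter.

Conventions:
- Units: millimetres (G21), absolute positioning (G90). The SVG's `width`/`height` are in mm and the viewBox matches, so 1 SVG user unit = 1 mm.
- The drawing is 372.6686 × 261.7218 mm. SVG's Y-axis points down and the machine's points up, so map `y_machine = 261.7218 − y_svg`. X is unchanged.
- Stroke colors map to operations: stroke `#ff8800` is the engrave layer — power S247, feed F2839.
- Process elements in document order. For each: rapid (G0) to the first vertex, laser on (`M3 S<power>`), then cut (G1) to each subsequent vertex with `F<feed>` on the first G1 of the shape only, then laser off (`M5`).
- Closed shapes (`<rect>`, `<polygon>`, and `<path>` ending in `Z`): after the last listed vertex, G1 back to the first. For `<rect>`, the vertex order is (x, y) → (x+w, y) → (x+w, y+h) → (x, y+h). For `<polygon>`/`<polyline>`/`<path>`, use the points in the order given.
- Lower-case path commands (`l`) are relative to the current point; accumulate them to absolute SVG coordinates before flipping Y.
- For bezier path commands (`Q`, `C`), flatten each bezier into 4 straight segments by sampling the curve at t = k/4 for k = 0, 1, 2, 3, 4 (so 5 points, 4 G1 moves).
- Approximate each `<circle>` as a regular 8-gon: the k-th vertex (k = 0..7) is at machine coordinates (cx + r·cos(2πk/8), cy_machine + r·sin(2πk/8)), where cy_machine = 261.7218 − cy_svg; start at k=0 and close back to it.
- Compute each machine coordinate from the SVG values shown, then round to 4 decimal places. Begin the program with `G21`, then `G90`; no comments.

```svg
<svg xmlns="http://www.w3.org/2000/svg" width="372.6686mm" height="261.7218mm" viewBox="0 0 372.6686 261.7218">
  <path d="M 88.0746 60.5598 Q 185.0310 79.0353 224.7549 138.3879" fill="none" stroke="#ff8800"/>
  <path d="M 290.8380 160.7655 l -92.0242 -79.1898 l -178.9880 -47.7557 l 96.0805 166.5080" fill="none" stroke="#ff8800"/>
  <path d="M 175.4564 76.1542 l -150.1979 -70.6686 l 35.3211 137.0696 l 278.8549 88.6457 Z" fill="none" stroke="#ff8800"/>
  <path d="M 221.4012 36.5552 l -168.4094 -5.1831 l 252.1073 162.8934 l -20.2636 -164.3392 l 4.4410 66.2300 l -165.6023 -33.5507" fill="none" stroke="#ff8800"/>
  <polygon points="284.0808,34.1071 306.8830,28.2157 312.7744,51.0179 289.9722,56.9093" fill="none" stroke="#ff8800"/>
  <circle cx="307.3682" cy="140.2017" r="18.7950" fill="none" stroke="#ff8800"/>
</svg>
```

G21
G90
G0 X88.0746 Y201.1620
M3 S247
G1 X132.9758 Y189.3694 F2839
G1 X170.7229 Y172.4672
G1 X201.3159 Y150.4554
G1 X224.7549 Y123.3339
M5
G0 X290.8380 Y100.9563
M3 S247
G1 X198.8138 Y180.1461 F2839
G1 X19.8258 Y227.9018
G1 X115.9063 Y61.3938
M5
G0 X175.4564 Y185.5676
M3 S247
G1 X25.2585 Y256.2362 F2839
G1 X60.5796 Y119.1666
G1 X339.4345 Y30.5209
G1 X175.4564 Y185.5676
M5
G0 X221.4012 Y225.1666
M3 S247
G1 X52.9918 Y230.3497 F2839
G1 X305.0991 Y67.4563
G1 X284.8355 Y231.7955
G1 X289.2765 Y165.5655
G1 X123.6742 Y199.1162
M5
G0 X284.0808 Y227.6147
M3 S247
G1 X306.8830 Y233.5061 F2839
G1 X312.7744 Y210.7039
G1 X289.9722 Y204.8125
G1 X284.0808 Y227.6147
M5
G0 X326.1632 Y121.5201
M3 S247
G1 X320.6583 Y134.8102 F2839
G1 X307.3682 Y140.3151
G1 X294.0781 Y134.8102
G1 X288.5732 Y121.5201
G1 X294.0781 Y108.2300
G1 X307.3682 Y102.7251
G1 X320.6583 Y108.2300
G1 X326.1632 Y121.5201
M5

1 u = 1 mm; y_m = 261.7218 − y.

[1] `<path>` quadratic bezier, #ff8800→engrave S247 F2839: (88.0746,201.1620) → (132.9758,189.3694) → (170.7229,172.4672) → (201.3159,150.4554) → (224.7549,123.3339)

[2] `<path>` open polyline, #ff8800→engrave S247 F2839: (290.8380,100.9563) → (198.8138,180.1461) → (19.8258,227.9018) → (115.9063,61.3938)

[3] `<path>` closed polygon, #ff8800→engrave S247 F2839: (175.4564,185.5676) → (25.2585,256.2362) → (60.5796,119.1666) → (339.4345,30.5209) → (175.4564,185.5676) (closed)

[4] `<path>` open polyline, #ff8800→engrave S247 F2839: (221.4012,225.1666) → (52.9918,230.3497) → (305.0991,67.4563) → (284.8355,231.7955) → (289.2765,165.5655) → (123.6742,199.1162)

[5] `<polygon>` regular polygon, #ff8800→engrave S247 F2839: (284.0808,227.6147) → (306.8830,233.5061) → (312.7744,210.7039) → (289.9722,204.8125) → (284.0808,227.6147) (closed)

[6] `<circle>` circle, #ff8800→engrave S247 F2839: (326.1632,121.5201) → (320.6583,134.8102) → (307.3682,140.3151) → (294.0781,134.8102) → (288.5732,121.5201) → (294.0781,108.2300) → (307.3682,102.7251) → (320.6583,108.2300) → (326.1632,121.5201) (closed)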